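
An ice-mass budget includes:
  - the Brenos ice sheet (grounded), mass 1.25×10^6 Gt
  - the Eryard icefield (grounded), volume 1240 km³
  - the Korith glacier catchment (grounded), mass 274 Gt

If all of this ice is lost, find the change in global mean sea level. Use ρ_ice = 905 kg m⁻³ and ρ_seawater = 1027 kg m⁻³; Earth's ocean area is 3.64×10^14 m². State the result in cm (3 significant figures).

≈ 335 cm

Brenos: 1.25×10^6 Gt = 1.250×10^18 kg; dividing by ρ_w = 1027 kg m⁻³ gives 1.217×10^15 m³ of water.
Eryard: 1240 km³ × (905/1027) = 1093 km³ of water.
Korith: 274 Gt = 2.740×10^14 kg; dividing by ρ_w = 1027 kg m⁻³ gives 2.668×10^11 m³ of water.
Total added water ≈ 1.218×10^15 m³ over 3.64×10^14 m² → Δh = 3.35 m = 335 cm.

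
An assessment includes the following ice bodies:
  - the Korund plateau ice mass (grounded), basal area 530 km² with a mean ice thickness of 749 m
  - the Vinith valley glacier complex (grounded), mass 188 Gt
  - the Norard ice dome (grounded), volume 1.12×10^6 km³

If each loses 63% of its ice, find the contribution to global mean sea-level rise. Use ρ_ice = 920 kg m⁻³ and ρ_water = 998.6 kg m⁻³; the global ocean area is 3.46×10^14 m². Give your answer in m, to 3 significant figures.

≈ 1.88 m

Korund: ice volume = 530 km² × 749 m = 397.0 km³; 0.63 × 397.0 × (920/998.6) = 230.4 km³ of water.
Vinith: 0.63 × 188 Gt = 1.184×10^14 kg; dividing by ρ_w = 998.6 kg m⁻³ gives 1.186×10^11 m³ of water.
Norard: 0.63 × 1.12×10^6 km³ × (920/998.6) = 6.501×10^5 km³ of water.
Total added water ≈ 6.504×10^14 m³ over 3.46×10^14 m² → Δh = 1.88 m.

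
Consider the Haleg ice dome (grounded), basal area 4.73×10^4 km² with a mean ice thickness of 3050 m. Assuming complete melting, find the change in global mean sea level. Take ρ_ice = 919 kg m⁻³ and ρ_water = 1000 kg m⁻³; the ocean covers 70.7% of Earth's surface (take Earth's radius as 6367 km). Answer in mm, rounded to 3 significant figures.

Haleg: ice volume = 4.73×10^4 km² × 3050 m = 1.443×10^5 km³; 1.443×10^5 × (919/1000) = 1.326×10^5 km³ of water.
Spread over 3.60×10^14 m² of ocean, Δh = 1.326×10^14 / 3.60×10^14 = 0.368 m = 368 mm.

≈ 368 mm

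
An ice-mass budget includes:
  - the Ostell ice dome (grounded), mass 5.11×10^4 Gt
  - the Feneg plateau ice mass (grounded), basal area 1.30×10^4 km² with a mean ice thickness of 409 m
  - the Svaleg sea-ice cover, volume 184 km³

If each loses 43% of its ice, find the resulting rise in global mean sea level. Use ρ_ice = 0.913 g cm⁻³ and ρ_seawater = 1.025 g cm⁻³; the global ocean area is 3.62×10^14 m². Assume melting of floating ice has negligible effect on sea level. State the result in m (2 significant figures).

≈ 0.065 m

Ostell: 0.43 × 5.11×10^4 Gt = 2.197×10^16 kg; dividing by ρ_w = 1.025 g cm⁻³ = 1025 kg m⁻³ gives 2.144×10^13 m³ of water.
Feneg: ice volume = 1.30×10^4 km² × 409 m = 5317 km³; 0.43 × 5317 × (913/1025) = 2036 km³ of water.
The Svaleg sea-ice cover is floating and already displaces its own weight of water, so its melt adds essentially nothing to sea level.
Total added water ≈ 2.347×10^13 m³ over 3.62×10^14 m² → Δh = 0.0648 m.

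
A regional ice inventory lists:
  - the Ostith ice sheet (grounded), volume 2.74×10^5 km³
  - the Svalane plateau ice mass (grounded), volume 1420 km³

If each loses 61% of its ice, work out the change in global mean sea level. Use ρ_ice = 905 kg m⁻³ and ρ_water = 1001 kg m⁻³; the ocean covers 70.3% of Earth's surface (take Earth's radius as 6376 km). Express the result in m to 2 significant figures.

Ostith: 0.61 × 2.74×10^5 km³ × (905/1001) = 1.511×10^5 km³ of water.
Svalane: 0.61 × 1420 km³ × (905/1001) = 783.1 km³ of water.
Total added water ≈ 1.519×10^14 m³ over 3.59×10^14 m² → Δh = 0.423 m.

≈ 0.42 m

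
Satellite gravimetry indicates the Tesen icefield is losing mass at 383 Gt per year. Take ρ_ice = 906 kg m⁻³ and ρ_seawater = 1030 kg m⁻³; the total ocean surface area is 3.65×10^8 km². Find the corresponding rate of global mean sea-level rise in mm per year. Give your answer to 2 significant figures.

ρ_w = 1030 kg m⁻³. Annual water volume added = 383 Gt / ρ_w = 3.830×10^14 kg / 1030 kg m⁻³ = 3.718×10^11 m³.
Δh per year = 3.718×10^11 / 3.65×10^14 = 1.02×10^-3 m = 1.0 mm.

≈ 1.0 mm/yr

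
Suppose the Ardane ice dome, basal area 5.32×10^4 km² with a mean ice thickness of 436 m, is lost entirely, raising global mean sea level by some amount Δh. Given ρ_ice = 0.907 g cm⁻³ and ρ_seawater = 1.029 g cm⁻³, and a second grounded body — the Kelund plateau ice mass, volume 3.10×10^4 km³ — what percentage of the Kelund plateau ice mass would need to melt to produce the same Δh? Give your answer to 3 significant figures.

≈ 74.8 %

Equal sea-level rise means equal mass of meltwater, i.e. equal mass of ice lost.
Ice mass of Ardane: 2.104×10^16 kg; ice mass of Kelund: 2.812×10^16 kg.
Fraction required = 2.104×10^16 / 2.812×10^16 = 0.748 → 74.8 %.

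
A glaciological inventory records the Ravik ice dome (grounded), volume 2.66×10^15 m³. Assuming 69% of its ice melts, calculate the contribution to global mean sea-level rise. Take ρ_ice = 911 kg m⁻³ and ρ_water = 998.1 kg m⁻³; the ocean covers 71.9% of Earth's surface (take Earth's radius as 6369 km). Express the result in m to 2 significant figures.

≈ 4.6 m

Ravik: 0.69 × 2.66×10^15 m³ × (911/998.1) = 1.675×10^15 m³ of water.
Spread over 3.67×10^14 m² of ocean, Δh = 1.675×10^15 / 3.67×10^14 = 4.57 m.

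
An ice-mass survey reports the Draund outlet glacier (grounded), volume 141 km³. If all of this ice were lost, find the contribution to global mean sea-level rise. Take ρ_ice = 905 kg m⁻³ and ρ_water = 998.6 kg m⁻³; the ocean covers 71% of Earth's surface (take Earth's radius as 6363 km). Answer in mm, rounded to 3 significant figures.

Draund: 141 km³ × (905/998.6) = 127.8 km³ of water.
Spread over 3.61×10^14 m² of ocean, Δh = 1.278×10^11 / 3.61×10^14 = 3.54×10^-4 m = 0.354 mm.

≈ 0.354 mm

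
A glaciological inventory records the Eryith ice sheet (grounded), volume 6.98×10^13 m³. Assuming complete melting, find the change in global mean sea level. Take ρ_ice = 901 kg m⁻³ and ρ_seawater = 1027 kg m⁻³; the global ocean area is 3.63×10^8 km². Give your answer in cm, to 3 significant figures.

Eryith: 6.98×10^13 m³ × (901/1027) = 6.124×10^13 m³ of water.
Spread over 3.63×10^14 m² of ocean, Δh = 6.124×10^13 / 3.63×10^14 = 0.169 m = 16.9 cm.

≈ 16.9 cm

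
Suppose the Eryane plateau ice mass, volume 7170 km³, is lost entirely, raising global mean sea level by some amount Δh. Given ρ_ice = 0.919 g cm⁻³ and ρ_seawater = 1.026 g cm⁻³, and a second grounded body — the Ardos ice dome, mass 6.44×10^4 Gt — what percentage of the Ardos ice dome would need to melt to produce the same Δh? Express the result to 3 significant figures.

Equal sea-level rise means equal mass of meltwater, i.e. equal mass of ice lost.
Ice mass of Eryane: 6.589×10^15 kg; ice mass of Ardos: 6.440×10^16 kg.
Fraction required = 6.589×10^15 / 6.440×10^16 = 0.102 → 10.2 %.

≈ 10.2 %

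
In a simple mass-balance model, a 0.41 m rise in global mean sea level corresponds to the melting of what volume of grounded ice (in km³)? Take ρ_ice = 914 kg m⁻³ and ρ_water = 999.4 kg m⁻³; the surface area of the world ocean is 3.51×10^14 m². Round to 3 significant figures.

≈ 1.57×10^5 km³

Required water volume = Δh × A = 0.41 m × 3.51×10^14 m² = 1.439×10^14 m³ = 1.439×10^5 km³.
Ice volume = water volume × ρ_w/ρ_ice = 1.439×10^5 × 999.4/914 = 1.57×10^5 km³.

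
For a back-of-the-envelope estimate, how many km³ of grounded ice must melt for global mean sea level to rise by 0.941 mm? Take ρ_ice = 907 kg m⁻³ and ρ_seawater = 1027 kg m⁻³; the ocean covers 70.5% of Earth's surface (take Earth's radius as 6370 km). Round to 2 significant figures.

≈ 380 km³

Required water volume = Δh × A = 0.000941 m × 3.59×10^14 m² = 3.383×10^11 m³ = 338.3 km³.
Ice volume = water volume × ρ_w/ρ_ice = 338.3 × 1027/907 = 380 km³.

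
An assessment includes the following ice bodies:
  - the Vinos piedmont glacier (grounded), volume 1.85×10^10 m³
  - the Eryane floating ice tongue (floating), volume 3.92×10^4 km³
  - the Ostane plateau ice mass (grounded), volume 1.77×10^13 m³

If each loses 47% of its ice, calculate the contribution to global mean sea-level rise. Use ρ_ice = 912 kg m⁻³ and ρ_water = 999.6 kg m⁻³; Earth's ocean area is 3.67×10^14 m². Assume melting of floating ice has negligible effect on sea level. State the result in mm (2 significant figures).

≈ 21 mm

Vinos: 0.47 × 1.85×10^10 m³ × (912/999.6) = 7.933×10^9 m³ of water.
The Eryane floating ice tongue is floating and already displaces its own weight of water, so its melt adds essentially nothing to sea level.
Ostane: 0.47 × 1.77×10^13 m³ × (912/999.6) = 7.590×10^12 m³ of water.
Total added water ≈ 7.598×10^12 m³ over 3.67×10^14 m² → Δh = 0.0207 m = 21 mm.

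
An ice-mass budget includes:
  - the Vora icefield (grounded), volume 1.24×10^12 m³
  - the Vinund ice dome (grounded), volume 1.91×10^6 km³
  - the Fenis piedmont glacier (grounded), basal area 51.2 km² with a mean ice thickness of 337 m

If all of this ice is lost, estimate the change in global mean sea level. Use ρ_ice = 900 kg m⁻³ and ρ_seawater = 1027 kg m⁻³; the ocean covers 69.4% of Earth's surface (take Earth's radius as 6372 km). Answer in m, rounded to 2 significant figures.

≈ 4.7 m

Vora: 1.24×10^12 m³ × (900/1027) = 1.087×10^12 m³ of water.
Vinund: 1.91×10^6 km³ × (900/1027) = 1.674×10^6 km³ of water.
Fenis: ice volume = 51.2 km² × 337 m = 17.25 km³; 17.25 × (900/1027) = 15.12 km³ of water.
Total added water ≈ 1.675×10^15 m³ over 3.54×10^14 m² → Δh = 4.73 m.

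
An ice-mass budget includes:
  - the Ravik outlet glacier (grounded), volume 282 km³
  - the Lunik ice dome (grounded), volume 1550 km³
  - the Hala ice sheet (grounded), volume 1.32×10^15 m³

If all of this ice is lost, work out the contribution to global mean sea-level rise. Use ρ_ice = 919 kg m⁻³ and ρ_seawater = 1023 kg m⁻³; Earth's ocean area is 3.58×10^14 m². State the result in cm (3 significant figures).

Ravik: 282 km³ × (919/1023) = 253.3 km³ of water.
Lunik: 1550 km³ × (919/1023) = 1392 km³ of water.
Hala: 1.32×10^15 m³ × (919/1023) = 1.186×10^15 m³ of water.
Total added water ≈ 1.187×10^15 m³ over 3.58×10^14 m² → Δh = 3.32 m = 332 cm.

≈ 332 cm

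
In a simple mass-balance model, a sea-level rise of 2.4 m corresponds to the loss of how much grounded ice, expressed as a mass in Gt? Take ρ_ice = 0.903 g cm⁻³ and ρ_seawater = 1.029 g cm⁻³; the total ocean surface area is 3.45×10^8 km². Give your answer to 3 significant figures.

Required water volume = Δh × A = 2.4 m × 3.45×10^14 m² = 8.280×10^14 m³.
ρ_w = 1.029 g cm⁻³ = 1029 kg m⁻³, so the mass of water = 8.280×10^14 m³ × 1029 kg m⁻³ = 8.520×10^17 kg = 8.52×10^5 Gt (and the same mass of ice, by conservation).

≈ 8.52×10^5 Gt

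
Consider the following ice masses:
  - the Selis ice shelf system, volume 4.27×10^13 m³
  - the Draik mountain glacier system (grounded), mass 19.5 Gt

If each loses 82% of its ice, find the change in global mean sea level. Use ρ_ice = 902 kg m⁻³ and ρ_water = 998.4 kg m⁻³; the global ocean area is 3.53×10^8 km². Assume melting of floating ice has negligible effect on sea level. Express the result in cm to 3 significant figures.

The Selis ice shelf system is floating and already displaces its own weight of water, so its melt adds essentially nothing to sea level.
Draik: 0.82 × 19.5 Gt = 1.599×10^13 kg; dividing by ρ_w = 998.4 kg m⁻³ gives 1.602×10^10 m³ of water.
Total added water ≈ 1.602×10^10 m³ over 3.53×10^14 m² → Δh = 4.54×10^-5 m = 4.54×10^-3 cm.

≈ 4.54×10^-3 cm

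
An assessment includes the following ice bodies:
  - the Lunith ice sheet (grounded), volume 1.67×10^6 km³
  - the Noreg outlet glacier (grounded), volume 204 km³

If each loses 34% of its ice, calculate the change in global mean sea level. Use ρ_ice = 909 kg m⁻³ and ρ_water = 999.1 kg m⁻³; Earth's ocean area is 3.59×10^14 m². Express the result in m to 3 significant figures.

≈ 1.44 m

Lunith: 0.34 × 1.67×10^6 km³ × (909/999.1) = 5.166×10^5 km³ of water.
Noreg: 0.34 × 204 km³ × (909/999.1) = 63.11 km³ of water.
Total added water ≈ 5.167×10^14 m³ over 3.59×10^14 m² → Δh = 1.44 m.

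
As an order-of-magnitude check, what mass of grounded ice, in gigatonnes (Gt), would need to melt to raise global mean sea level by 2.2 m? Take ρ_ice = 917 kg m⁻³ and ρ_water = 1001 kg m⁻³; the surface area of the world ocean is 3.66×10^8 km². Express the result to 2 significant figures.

≈ 8.1×10^5 Gt

Required water volume = Δh × A = 2.2 m × 3.66×10^14 m² = 8.052×10^14 m³.
ρ_w = 1001 kg m⁻³, so the mass of water = 8.052×10^14 m³ × 1001 kg m⁻³ = 8.060×10^17 kg = 8.1×10^5 Gt (and the same mass of ice, by conservation).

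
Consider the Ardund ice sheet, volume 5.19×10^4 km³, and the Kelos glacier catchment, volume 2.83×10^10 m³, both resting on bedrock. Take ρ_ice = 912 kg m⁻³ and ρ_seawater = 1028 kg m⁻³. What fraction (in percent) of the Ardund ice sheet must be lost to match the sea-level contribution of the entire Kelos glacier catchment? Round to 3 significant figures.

Equal sea-level rise means equal mass of meltwater, i.e. equal mass of ice lost.
Ice mass of Kelos: 2.581×10^13 kg; ice mass of Ardund: 4.733×10^16 kg.
Fraction required = 2.581×10^13 / 4.733×10^16 = 5.45×10^-4 → 0.0545 %.

≈ 0.0545 %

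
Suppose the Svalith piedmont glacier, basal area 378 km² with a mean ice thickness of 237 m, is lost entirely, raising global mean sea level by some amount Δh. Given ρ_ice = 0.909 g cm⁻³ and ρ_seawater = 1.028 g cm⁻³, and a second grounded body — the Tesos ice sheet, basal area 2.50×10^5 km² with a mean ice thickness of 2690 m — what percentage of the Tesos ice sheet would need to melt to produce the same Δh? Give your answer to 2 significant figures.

≈ 0.013 %

Equal sea-level rise means equal mass of meltwater, i.e. equal mass of ice lost.
Ice mass of Svalith: 8.143×10^13 kg; ice mass of Tesos: 6.113×10^17 kg.
Fraction required = 8.143×10^13 / 6.113×10^17 = 1.33×10^-4 → 0.013 %.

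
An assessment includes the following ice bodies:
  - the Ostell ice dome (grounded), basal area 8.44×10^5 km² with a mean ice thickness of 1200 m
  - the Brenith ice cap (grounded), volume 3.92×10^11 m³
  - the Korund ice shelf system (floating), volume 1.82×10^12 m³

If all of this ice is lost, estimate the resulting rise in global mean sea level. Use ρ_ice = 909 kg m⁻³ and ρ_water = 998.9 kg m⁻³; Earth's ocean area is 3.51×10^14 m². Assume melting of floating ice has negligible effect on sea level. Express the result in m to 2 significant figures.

≈ 2.6 m

Ostell: ice volume = 8.44×10^5 km² × 1200 m = 1.013×10^6 km³; 1.013×10^6 × (909/998.9) = 9.216×10^5 km³ of water.
Brenith: 3.92×10^11 m³ × (909/998.9) = 3.567×10^11 m³ of water.
The Korund ice shelf system is floating and already displaces its own weight of water, so its melt adds essentially nothing to sea level.
Total added water ≈ 9.220×10^14 m³ over 3.51×10^14 m² → Δh = 2.63 m.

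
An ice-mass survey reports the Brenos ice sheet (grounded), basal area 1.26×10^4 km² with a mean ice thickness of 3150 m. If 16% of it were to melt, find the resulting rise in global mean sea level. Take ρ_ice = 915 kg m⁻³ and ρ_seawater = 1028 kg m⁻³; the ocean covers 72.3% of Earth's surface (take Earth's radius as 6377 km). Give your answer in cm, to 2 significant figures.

≈ 1.5 cm

Brenos: ice volume = 1.26×10^4 km² × 3150 m = 3.969×10^4 km³; 0.16 × 3.969×10^4 × (915/1028) = 5652 km³ of water.
Spread over 3.69×10^14 m² of ocean, Δh = 5.652×10^12 / 3.69×10^14 = 0.0153 m = 1.5 cm.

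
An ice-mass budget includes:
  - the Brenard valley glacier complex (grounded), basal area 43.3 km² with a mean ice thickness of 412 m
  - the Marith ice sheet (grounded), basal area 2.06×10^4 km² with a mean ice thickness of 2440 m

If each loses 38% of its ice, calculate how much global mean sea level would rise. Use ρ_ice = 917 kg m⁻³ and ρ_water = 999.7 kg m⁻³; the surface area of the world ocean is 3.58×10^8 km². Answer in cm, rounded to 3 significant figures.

Brenard: ice volume = 43.3 km² × 412 m = 17.84 km³; 0.38 × 17.84 × (917/999.7) = 6.218 km³ of water.
Marith: ice volume = 2.06×10^4 km² × 2440 m = 5.026×10^4 km³; 0.38 × 5.026×10^4 × (917/999.7) = 1.752×10^4 km³ of water.
Total added water ≈ 1.753×10^13 m³ over 3.58×10^14 m² → Δh = 0.0490 m = 4.90 cm.

≈ 4.90 cm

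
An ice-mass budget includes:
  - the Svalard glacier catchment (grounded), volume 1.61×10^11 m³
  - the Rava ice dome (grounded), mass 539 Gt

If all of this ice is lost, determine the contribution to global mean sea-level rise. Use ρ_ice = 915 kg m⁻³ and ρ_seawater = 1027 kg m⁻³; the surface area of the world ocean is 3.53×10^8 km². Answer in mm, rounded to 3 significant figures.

Svalard: 1.61×10^11 m³ × (915/1027) = 1.434×10^11 m³ of water.
Rava: 539 Gt = 5.390×10^14 kg; dividing by ρ_w = 1027 kg m⁻³ gives 5.248×10^11 m³ of water.
Total added water ≈ 6.683×10^11 m³ over 3.53×10^14 m² → Δh = 1.89×10^-3 m = 1.89 mm.

≈ 1.89 mm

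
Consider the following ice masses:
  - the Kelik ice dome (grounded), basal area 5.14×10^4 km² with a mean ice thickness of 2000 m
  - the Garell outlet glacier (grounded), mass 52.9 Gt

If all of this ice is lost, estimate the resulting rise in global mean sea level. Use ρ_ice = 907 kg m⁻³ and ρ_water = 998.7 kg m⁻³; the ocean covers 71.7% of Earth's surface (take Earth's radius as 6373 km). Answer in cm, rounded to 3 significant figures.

Kelik: ice volume = 5.14×10^4 km² × 2000 m = 1.028×10^5 km³; 1.028×10^5 × (907/998.7) = 9.336×10^4 km³ of water.
Garell: 52.9 Gt = 5.290×10^13 kg; dividing by ρ_w = 998.7 kg m⁻³ gives 5.297×10^10 m³ of water.
Total added water ≈ 9.341×10^13 m³ over 3.66×10^14 m² → Δh = 0.255 m = 25.5 cm.

≈ 25.5 cm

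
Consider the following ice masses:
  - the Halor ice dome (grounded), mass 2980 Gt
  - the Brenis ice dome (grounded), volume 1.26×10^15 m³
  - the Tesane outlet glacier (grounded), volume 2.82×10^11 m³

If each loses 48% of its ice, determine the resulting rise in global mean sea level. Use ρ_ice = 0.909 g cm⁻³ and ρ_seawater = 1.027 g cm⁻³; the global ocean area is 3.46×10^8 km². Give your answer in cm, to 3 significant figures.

Halor: 0.48 × 2980 Gt = 1.430×10^15 kg; dividing by ρ_w = 1.027 g cm⁻³ = 1027 kg m⁻³ gives 1.393×10^12 m³ of water.
Brenis: 0.48 × 1.26×10^15 m³ × (909/1027) = 5.353×10^14 m³ of water.
Tesane: 0.48 × 2.82×10^11 m³ × (909/1027) = 1.198×10^11 m³ of water.
Total added water ≈ 5.368×10^14 m³ over 3.46×10^14 m² → Δh = 1.55 m = 155 cm.

≈ 155 cm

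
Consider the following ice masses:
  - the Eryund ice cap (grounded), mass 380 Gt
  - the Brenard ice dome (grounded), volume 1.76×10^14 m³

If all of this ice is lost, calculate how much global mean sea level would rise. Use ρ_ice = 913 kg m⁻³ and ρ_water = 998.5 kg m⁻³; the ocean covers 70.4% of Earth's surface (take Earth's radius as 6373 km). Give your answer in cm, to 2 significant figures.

≈ 45 cm

Eryund: 380 Gt = 3.800×10^14 kg; dividing by ρ_w = 998.5 kg m⁻³ gives 3.806×10^11 m³ of water.
Brenard: 1.76×10^14 m³ × (913/998.5) = 1.609×10^14 m³ of water.
Total added water ≈ 1.613×10^14 m³ over 3.59×10^14 m² → Δh = 0.449 m = 45 cm.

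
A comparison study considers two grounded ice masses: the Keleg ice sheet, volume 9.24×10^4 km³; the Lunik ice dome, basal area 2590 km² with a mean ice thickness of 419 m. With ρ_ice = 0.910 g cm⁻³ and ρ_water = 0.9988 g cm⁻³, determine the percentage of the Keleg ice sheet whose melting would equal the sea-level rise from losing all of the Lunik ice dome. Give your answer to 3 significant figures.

Equal sea-level rise means equal mass of meltwater, i.e. equal mass of ice lost.
Ice mass of Lunik: 9.875×10^14 kg; ice mass of Keleg: 8.408×10^16 kg.
Fraction required = 9.875×10^14 / 8.408×10^16 = 0.0117 → 1.17 %.

≈ 1.17 %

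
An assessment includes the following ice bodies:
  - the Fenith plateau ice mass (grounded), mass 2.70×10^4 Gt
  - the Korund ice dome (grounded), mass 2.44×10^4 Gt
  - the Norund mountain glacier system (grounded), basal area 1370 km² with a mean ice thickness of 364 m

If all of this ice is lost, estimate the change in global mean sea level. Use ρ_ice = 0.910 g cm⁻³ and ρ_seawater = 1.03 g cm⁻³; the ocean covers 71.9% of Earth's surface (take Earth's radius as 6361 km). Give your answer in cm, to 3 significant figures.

≈ 13.8 cm

Fenith: 2.70×10^4 Gt = 2.700×10^16 kg; dividing by ρ_w = 1.03 g cm⁻³ = 1030 kg m⁻³ gives 2.621×10^13 m³ of water.
Korund: 2.44×10^4 Gt = 2.440×10^16 kg; dividing by ρ_w = 1030 kg m⁻³ gives 2.369×10^13 m³ of water.
Norund: ice volume = 1370 km² × 364 m = 498.7 km³; 498.7 × (910/1030) = 440.6 km³ of water.
Total added water ≈ 5.034×10^13 m³ over 3.66×10^14 m² → Δh = 0.138 m = 13.8 cm.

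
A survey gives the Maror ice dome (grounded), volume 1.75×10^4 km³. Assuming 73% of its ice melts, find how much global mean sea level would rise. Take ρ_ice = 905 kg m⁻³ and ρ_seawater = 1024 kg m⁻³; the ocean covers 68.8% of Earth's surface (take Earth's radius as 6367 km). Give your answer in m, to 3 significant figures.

≈ 0.0322 m

Maror: 0.73 × 1.75×10^4 km³ × (905/1024) = 1.129×10^4 km³ of water.
Spread over 3.50×10^14 m² of ocean, Δh = 1.129×10^13 / 3.50×10^14 = 0.0322 m.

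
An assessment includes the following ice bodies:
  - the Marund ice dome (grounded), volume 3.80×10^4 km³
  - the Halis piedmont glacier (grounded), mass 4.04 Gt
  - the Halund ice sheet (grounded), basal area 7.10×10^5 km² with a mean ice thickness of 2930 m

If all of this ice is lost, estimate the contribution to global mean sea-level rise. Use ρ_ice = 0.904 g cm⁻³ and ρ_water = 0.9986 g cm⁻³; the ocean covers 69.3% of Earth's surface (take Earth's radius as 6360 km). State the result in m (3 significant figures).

≈ 5.44 m

Marund: 3.80×10^4 km³ × (904/998.6) = 3.440×10^4 km³ of water.
Halis: 4.04 Gt = 4.040×10^12 kg; dividing by ρ_w = 0.9986 g cm⁻³ = 998.6 kg m⁻³ gives 4.046×10^9 m³ of water.
Halund: ice volume = 7.10×10^5 km² × 2930 m = 2.080×10^6 km³; 2.080×10^6 × (904/998.6) = 1.883×10^6 km³ of water.
Total added water ≈ 1.918×10^15 m³ over 3.52×10^14 m² → Δh = 5.44 m.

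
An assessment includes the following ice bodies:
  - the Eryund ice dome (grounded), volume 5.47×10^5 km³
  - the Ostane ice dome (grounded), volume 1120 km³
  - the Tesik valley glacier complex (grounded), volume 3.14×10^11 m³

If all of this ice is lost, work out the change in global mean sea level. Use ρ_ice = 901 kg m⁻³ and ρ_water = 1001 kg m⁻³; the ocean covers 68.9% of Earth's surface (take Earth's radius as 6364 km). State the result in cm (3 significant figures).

≈ 141 cm

Eryund: 5.47×10^5 km³ × (901/1001) = 4.924×10^5 km³ of water.
Ostane: 1120 km³ × (901/1001) = 1008 km³ of water.
Tesik: 3.14×10^11 m³ × (901/1001) = 2.826×10^11 m³ of water.
Total added water ≈ 4.936×10^14 m³ over 3.51×10^14 m² → Δh = 1.41 m = 141 cm.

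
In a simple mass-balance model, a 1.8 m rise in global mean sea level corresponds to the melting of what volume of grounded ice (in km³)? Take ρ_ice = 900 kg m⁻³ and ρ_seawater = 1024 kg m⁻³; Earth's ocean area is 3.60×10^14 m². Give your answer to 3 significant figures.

≈ 7.37×10^5 km³

Required water volume = Δh × A = 1.8 m × 3.60×10^14 m² = 6.480×10^14 m³ = 6.480×10^5 km³.
Ice volume = water volume × ρ_w/ρ_ice = 6.480×10^5 × 1024/900 = 7.37×10^5 km³.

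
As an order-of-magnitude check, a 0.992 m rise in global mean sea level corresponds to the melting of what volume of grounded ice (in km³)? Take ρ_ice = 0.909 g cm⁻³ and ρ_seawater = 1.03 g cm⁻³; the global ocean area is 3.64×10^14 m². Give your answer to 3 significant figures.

Required water volume = Δh × A = 0.992 m × 3.64×10^14 m² = 3.611×10^14 m³ = 3.611×10^5 km³.
Ice volume = water volume × ρ_w/ρ_ice = 3.611×10^5 × 1030/909 = 4.09×10^5 km³.

≈ 4.09×10^5 km³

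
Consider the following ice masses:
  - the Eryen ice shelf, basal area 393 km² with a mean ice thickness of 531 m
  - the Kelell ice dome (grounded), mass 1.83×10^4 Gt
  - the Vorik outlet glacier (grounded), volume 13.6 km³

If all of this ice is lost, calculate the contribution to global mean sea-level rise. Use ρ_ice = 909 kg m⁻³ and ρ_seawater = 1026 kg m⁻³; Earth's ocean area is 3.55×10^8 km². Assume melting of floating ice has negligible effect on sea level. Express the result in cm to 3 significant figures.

≈ 5.03 cm

The Eryen ice shelf is floating and already displaces its own weight of water, so its melt adds essentially nothing to sea level.
Kelell: 1.83×10^4 Gt = 1.830×10^16 kg; dividing by ρ_w = 1026 kg m⁻³ gives 1.784×10^13 m³ of water.
Vorik: 13.6 km³ × (909/1026) = 12.05 km³ of water.
Total added water ≈ 1.785×10^13 m³ over 3.55×10^14 m² → Δh = 0.0503 m = 5.03 cm.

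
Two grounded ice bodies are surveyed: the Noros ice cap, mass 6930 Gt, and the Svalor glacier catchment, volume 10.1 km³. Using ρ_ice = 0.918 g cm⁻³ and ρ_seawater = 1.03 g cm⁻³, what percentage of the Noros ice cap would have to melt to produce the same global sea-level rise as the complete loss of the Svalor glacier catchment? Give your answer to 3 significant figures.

Equal sea-level rise means equal mass of meltwater, i.e. equal mass of ice lost.
Ice mass of Svalor: 9.272×10^12 kg; ice mass of Noros: 6.930×10^15 kg.
Fraction required = 9.272×10^12 / 6.930×10^15 = 1.34×10^-3 → 0.134 %.

≈ 0.134 %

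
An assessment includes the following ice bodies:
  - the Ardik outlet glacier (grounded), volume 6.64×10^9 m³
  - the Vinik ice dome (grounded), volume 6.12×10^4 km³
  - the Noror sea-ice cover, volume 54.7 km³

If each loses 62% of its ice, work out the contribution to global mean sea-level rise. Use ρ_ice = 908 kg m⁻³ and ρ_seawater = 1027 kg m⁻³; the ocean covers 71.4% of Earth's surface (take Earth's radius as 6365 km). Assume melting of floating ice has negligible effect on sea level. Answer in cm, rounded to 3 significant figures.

Ardik: 0.62 × 6.64×10^9 m³ × (908/1027) = 3.640×10^9 m³ of water.
Vinik: 0.62 × 6.12×10^4 km³ × (908/1027) = 3.355×10^4 km³ of water.
The Noror sea-ice cover is floating and already displaces its own weight of water, so its melt adds essentially nothing to sea level.
Total added water ≈ 3.355×10^13 m³ over 3.64×10^14 m² → Δh = 0.0923 m = 9.23 cm.

≈ 9.23 cm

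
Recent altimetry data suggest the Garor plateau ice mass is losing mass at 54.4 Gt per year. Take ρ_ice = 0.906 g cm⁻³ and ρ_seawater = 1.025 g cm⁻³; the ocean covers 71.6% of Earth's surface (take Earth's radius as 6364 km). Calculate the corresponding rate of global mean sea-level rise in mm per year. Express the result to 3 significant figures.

≈ 0.146 mm/yr

ρ_w = 1.025 g cm⁻³ = 1025 kg m⁻³. Annual water volume added = 54.4 Gt / ρ_w = 5.440×10^13 kg / 1025 kg m⁻³ = 5.307×10^10 m³.
Δh per year = 5.307×10^10 / 3.64×10^14 = 1.46×10^-4 m = 0.146 mm.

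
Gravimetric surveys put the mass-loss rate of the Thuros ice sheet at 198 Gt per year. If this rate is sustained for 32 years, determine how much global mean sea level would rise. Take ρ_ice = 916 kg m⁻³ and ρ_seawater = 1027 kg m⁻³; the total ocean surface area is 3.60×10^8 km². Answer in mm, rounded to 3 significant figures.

Total mass lost = 198 Gt/yr × 32 yr = 6336 Gt = 6.336×10^15 kg.
ρ_w = 1027 kg m⁻³, so water volume = 6.336×10^15 / 1027 = 6.169×10^12 m³.
Δh = 6.169×10^12 / 3.60×10^14 = 0.0171 m = 17.1 mm.

≈ 17.1 mm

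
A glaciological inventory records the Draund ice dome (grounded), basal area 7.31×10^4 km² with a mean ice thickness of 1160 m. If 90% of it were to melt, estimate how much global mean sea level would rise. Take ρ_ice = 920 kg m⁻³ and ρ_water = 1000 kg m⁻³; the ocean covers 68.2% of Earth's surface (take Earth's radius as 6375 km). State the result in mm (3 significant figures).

Draund: ice volume = 7.31×10^4 km² × 1160 m = 8.480×10^4 km³; 0.9 × 8.480×10^4 × (920/1000) = 7.021×10^4 km³ of water.
Spread over 3.48×10^14 m² of ocean, Δh = 7.021×10^13 / 3.48×10^14 = 0.202 m = 202 mm.

≈ 202 mm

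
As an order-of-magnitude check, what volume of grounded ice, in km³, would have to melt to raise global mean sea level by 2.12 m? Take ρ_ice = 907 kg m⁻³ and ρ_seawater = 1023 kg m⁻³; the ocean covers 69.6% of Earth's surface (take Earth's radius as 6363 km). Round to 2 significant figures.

≈ 8.5×10^5 km³

Required water volume = Δh × A = 2.12 m × 3.54×10^14 m² = 7.507×10^14 m³ = 7.507×10^5 km³.
Ice volume = water volume × ρ_w/ρ_ice = 7.507×10^5 × 1023/907 = 8.5×10^5 km³.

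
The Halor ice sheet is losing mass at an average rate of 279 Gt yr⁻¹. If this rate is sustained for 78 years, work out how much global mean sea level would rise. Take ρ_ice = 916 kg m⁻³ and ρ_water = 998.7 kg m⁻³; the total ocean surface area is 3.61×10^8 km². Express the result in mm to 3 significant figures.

Total mass lost = 279 Gt/yr × 78 yr = 2.176×10^4 Gt = 2.176×10^16 kg.
ρ_w = 998.7 kg m⁻³, so water volume = 2.176×10^16 / 998.7 = 2.179×10^13 m³.
Δh = 2.179×10^13 / 3.61×10^14 = 0.0604 m = 60.4 mm.

≈ 60.4 mm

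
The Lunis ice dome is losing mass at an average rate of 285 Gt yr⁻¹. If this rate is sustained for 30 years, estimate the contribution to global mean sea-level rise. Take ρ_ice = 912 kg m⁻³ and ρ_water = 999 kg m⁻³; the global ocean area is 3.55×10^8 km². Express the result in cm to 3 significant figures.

Total mass lost = 285 Gt/yr × 30 yr = 8550 Gt = 8.550×10^15 kg.
ρ_w = 999 kg m⁻³, so water volume = 8.550×10^15 / 999 = 8.559×10^12 m³.
Δh = 8.559×10^12 / 3.55×10^14 = 0.0241 m = 2.41 cm.

≈ 2.41 cm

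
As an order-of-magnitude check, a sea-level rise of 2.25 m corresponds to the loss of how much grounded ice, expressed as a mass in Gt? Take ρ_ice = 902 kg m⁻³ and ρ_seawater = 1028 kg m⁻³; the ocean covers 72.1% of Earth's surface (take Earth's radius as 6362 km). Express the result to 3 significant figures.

Required water volume = Δh × A = 2.25 m × 3.67×10^14 m² = 8.251×10^14 m³.
ρ_w = 1028 kg m⁻³, so the mass of water = 8.251×10^14 m³ × 1028 kg m⁻³ = 8.482×10^17 kg = 8.48×10^5 Gt (and the same mass of ice, by conservation).

≈ 8.48×10^5 Gt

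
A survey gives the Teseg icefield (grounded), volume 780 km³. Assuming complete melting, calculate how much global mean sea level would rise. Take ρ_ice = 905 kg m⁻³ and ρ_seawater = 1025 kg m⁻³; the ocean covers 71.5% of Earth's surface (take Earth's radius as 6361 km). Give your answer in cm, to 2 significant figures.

Teseg: 780 km³ × (905/1025) = 688.7 km³ of water.
Spread over 3.64×10^14 m² of ocean, Δh = 6.887×10^11 / 3.64×10^14 = 1.89×10^-3 m = 0.19 cm.

≈ 0.19 cm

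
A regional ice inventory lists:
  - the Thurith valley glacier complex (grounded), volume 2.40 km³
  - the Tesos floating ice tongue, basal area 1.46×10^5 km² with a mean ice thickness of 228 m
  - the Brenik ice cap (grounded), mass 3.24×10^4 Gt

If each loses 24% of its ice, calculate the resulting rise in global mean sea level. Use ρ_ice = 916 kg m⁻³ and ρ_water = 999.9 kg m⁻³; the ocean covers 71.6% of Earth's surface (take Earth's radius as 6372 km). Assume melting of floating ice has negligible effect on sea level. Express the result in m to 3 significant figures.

Thurith: 0.24 × 2.40 km³ × (916/999.9) = 0.5277 km³ of water.
The Tesos floating ice tongue is floating and already displaces its own weight of water, so its melt adds essentially nothing to sea level.
Brenik: 0.24 × 3.24×10^4 Gt = 7.776×10^15 kg; dividing by ρ_w = 999.9 kg m⁻³ gives 7.777×10^12 m³ of water.
Total added water ≈ 7.777×10^12 m³ over 3.65×10^14 m² → Δh = 0.0213 m.

≈ 0.0213 m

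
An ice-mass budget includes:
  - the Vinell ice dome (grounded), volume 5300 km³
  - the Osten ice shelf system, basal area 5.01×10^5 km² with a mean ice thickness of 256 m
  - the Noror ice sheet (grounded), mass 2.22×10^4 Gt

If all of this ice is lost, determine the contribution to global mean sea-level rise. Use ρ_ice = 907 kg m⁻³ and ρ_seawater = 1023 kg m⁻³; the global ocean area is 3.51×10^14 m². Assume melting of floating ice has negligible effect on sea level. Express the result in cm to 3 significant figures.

≈ 7.52 cm

Vinell: 5300 km³ × (907/1023) = 4699 km³ of water.
The Osten ice shelf system is floating and already displaces its own weight of water, so its melt adds essentially nothing to sea level.
Noror: 2.22×10^4 Gt = 2.220×10^16 kg; dividing by ρ_w = 1023 kg m⁻³ gives 2.170×10^13 m³ of water.
Total added water ≈ 2.640×10^13 m³ over 3.51×10^14 m² → Δh = 0.0752 m = 7.52 cm.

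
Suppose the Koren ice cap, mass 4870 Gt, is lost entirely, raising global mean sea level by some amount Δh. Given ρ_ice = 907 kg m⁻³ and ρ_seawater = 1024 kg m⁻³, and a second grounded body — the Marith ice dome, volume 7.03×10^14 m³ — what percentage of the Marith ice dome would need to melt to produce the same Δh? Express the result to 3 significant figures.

Equal sea-level rise means equal mass of meltwater, i.e. equal mass of ice lost.
Ice mass of Koren: 4.870×10^15 kg; ice mass of Marith: 6.376×10^17 kg.
Fraction required = 4.870×10^15 / 6.376×10^17 = 7.64×10^-3 → 0.764 %.

≈ 0.764 %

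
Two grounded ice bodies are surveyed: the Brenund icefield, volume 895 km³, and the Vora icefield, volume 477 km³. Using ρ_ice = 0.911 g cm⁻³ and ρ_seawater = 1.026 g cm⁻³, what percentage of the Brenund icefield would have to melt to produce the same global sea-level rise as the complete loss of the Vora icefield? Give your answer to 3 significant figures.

≈ 53.3 %

Equal sea-level rise means equal mass of meltwater, i.e. equal mass of ice lost.
Ice mass of Vora: 4.345×10^14 kg; ice mass of Brenund: 8.153×10^14 kg.
Fraction required = 4.345×10^14 / 8.153×10^14 = 0.533 → 53.3 %.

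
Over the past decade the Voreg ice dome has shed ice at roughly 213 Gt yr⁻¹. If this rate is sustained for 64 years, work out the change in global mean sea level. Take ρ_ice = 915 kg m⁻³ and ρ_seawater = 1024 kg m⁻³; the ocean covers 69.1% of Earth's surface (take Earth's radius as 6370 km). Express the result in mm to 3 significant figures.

Total mass lost = 213 Gt/yr × 64 yr = 1.363×10^4 Gt = 1.363×10^16 kg.
ρ_w = 1024 kg m⁻³, so water volume = 1.363×10^16 / 1024 = 1.331×10^13 m³.
Δh = 1.331×10^13 / 3.52×10^14 = 0.0378 m = 37.8 mm.

≈ 37.8 mm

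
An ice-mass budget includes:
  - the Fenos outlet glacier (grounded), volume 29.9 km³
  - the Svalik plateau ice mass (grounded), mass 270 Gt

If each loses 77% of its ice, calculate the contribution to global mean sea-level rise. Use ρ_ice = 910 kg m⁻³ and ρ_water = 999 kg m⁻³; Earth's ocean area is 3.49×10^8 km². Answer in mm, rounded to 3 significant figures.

Fenos: 0.77 × 29.9 km³ × (910/999) = 20.97 km³ of water.
Svalik: 0.77 × 270 Gt = 2.079×10^14 kg; dividing by ρ_w = 999 kg m⁻³ gives 2.081×10^11 m³ of water.
Total added water ≈ 2.291×10^11 m³ over 3.49×10^14 m² → Δh = 6.56×10^-4 m = 0.656 mm.

≈ 0.656 mm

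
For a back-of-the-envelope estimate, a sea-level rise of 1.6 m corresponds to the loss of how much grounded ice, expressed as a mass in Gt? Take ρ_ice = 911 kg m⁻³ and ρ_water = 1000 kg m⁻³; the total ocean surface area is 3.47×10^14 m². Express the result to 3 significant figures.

≈ 5.55×10^5 Gt

Required water volume = Δh × A = 1.6 m × 3.47×10^14 m² = 5.552×10^14 m³.
ρ_w = 1000 kg m⁻³, so the mass of water = 5.552×10^14 m³ × 1000 kg m⁻³ = 5.552×10^17 kg = 5.55×10^5 Gt (and the same mass of ice, by conservation).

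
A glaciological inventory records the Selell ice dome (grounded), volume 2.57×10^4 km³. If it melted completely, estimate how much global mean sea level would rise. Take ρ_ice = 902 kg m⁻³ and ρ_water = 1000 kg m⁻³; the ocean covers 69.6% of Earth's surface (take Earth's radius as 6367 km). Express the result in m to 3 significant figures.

≈ 0.0654 m

Selell: 2.57×10^4 km³ × (902/1000) = 2.318×10^4 km³ of water.
Spread over 3.55×10^14 m² of ocean, Δh = 2.318×10^13 / 3.55×10^14 = 0.0654 m.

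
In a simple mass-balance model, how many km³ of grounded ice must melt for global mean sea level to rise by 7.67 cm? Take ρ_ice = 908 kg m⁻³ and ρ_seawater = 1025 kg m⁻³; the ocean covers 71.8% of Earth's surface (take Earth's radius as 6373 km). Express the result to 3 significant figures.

≈ 3.17×10^4 km³

Required water volume = Δh × A = 0.0767 m × 3.66×10^14 m² = 2.811×10^13 m³ = 2.811×10^4 km³.
Ice volume = water volume × ρ_w/ρ_ice = 2.811×10^4 × 1025/908 = 3.17×10^4 km³.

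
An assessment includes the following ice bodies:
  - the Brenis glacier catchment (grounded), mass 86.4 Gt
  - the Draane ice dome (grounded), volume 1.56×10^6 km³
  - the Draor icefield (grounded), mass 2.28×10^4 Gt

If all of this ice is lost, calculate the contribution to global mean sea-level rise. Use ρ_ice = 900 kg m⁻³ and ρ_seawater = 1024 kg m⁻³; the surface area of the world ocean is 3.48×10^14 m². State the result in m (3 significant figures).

≈ 4.00 m

Brenis: 86.4 Gt = 8.640×10^13 kg; dividing by ρ_w = 1024 kg m⁻³ gives 8.438×10^10 m³ of water.
Draane: 1.56×10^6 km³ × (900/1024) = 1.371×10^6 km³ of water.
Draor: 2.28×10^4 Gt = 2.280×10^16 kg; dividing by ρ_w = 1024 kg m⁻³ gives 2.227×10^13 m³ of water.
Total added water ≈ 1.393×10^15 m³ over 3.48×10^14 m² → Δh = 4.00 m.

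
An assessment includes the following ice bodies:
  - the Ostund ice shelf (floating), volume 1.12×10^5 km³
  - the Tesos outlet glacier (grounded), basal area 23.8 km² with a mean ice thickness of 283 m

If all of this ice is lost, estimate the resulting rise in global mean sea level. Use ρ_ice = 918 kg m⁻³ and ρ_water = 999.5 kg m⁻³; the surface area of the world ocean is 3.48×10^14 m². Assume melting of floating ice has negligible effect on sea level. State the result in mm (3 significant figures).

The Ostund ice shelf is floating and already displaces its own weight of water, so its melt adds essentially nothing to sea level.
Tesos: ice volume = 23.8 km² × 283 m = 6.735 km³; 6.735 × (918/999.5) = 6.186 km³ of water.
Total added water ≈ 6.186×10^9 m³ over 3.48×10^14 m² → Δh = 1.78×10^-5 m = 0.0178 mm.

≈ 0.0178 mm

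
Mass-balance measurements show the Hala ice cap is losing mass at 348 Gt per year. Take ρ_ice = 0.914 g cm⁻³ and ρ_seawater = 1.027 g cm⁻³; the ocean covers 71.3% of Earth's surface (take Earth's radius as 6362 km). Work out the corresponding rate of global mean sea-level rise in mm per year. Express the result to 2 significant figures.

ρ_w = 1.027 g cm⁻³ = 1027 kg m⁻³. Annual water volume added = 348 Gt / ρ_w = 3.480×10^14 kg / 1027 kg m⁻³ = 3.389×10^11 m³.
Δh per year = 3.389×10^11 / 3.63×10^14 = 9.34×10^-4 m = 0.93 mm.

≈ 0.93 mm/yr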